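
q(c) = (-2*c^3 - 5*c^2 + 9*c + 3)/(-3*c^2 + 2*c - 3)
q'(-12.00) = 0.68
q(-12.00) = -5.73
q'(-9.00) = 0.68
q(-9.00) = -3.69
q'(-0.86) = -0.83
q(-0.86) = 1.03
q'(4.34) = 0.89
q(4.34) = 4.24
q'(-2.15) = 0.52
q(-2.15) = 0.93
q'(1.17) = 3.06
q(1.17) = -0.73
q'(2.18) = 1.75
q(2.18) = 1.70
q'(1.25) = 3.00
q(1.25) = -0.49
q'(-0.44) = -2.33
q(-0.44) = 0.39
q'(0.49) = -0.22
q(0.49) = -2.18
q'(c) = (6*c - 2)*(-2*c^3 - 5*c^2 + 9*c + 3)/(-3*c^2 + 2*c - 3)^2 + (-6*c^2 - 10*c + 9)/(-3*c^2 + 2*c - 3) = (6*c^4 - 8*c^3 + 35*c^2 + 48*c - 33)/(9*c^4 - 12*c^3 + 22*c^2 - 12*c + 9)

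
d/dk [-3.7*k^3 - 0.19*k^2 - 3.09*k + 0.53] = -11.1*k^2 - 0.38*k - 3.09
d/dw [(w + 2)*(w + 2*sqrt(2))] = 2*w + 2 + 2*sqrt(2)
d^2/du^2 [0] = 0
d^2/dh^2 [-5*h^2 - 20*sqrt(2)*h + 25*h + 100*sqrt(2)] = -10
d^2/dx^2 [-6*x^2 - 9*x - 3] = -12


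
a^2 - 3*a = a*(a - 3)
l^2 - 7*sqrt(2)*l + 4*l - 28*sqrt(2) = (l + 4)*(l - 7*sqrt(2))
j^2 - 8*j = j*(j - 8)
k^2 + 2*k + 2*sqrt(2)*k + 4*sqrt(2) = (k + 2)*(k + 2*sqrt(2))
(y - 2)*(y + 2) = y^2 - 4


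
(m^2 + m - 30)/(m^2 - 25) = (m + 6)/(m + 5)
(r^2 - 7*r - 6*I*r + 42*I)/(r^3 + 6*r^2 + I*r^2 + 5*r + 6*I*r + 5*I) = (r^2 - r*(7 + 6*I) + 42*I)/(r^3 + r^2*(6 + I) + r*(5 + 6*I) + 5*I)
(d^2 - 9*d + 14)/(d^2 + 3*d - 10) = (d - 7)/(d + 5)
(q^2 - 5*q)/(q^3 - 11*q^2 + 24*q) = (q - 5)/(q^2 - 11*q + 24)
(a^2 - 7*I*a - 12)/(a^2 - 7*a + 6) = (a^2 - 7*I*a - 12)/(a^2 - 7*a + 6)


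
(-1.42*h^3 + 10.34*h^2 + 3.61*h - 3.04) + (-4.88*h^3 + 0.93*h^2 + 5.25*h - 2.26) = -6.3*h^3 + 11.27*h^2 + 8.86*h - 5.3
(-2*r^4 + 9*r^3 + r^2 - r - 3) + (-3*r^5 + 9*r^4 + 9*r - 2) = -3*r^5 + 7*r^4 + 9*r^3 + r^2 + 8*r - 5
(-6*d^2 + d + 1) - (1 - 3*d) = -6*d^2 + 4*d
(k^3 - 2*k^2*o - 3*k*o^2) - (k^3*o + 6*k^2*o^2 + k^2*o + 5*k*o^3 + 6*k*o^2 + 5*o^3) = -k^3*o + k^3 - 6*k^2*o^2 - 3*k^2*o - 5*k*o^3 - 9*k*o^2 - 5*o^3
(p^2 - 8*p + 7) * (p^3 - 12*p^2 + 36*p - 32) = p^5 - 20*p^4 + 139*p^3 - 404*p^2 + 508*p - 224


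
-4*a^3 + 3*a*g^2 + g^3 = (-a + g)*(2*a + g)^2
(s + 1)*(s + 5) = s^2 + 6*s + 5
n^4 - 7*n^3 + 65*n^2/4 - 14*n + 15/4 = (n - 3)*(n - 5/2)*(n - 1)*(n - 1/2)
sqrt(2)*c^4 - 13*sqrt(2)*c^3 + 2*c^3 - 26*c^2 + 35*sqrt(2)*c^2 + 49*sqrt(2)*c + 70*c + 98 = (c - 7)^2*(c + sqrt(2))*(sqrt(2)*c + sqrt(2))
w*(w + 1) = w^2 + w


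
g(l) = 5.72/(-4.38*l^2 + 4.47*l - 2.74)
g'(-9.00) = -0.00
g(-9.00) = -0.01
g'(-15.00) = -0.00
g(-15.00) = -0.01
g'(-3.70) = -0.03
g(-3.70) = -0.07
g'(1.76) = 0.88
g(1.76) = -0.68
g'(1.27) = 2.23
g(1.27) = -1.39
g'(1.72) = 0.94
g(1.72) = -0.71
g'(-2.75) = -0.07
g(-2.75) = -0.12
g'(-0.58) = -1.18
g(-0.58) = -0.84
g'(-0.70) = -0.94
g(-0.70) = -0.71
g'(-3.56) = -0.04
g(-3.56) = -0.08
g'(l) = 5.72*(8.76*l - 4.47)/(-4.38*l^2 + 4.47*l - 2.74)^2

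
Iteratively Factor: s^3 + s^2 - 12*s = (s - 3)*(s^2 + 4*s) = s*(s - 3)*(s + 4)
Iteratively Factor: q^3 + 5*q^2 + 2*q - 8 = (q + 2)*(q^2 + 3*q - 4) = (q + 2)*(q + 4)*(q - 1)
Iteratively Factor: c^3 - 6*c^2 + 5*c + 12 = (c + 1)*(c^2 - 7*c + 12) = (c - 3)*(c + 1)*(c - 4)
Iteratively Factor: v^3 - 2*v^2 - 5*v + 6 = (v - 3)*(v^2 + v - 2) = (v - 3)*(v - 1)*(v + 2)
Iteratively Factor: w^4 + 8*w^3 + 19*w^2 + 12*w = (w + 3)*(w^3 + 5*w^2 + 4*w) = w*(w + 3)*(w^2 + 5*w + 4) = w*(w + 1)*(w + 3)*(w + 4)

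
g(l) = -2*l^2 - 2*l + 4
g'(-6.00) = 22.00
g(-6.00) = -56.00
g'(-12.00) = 46.00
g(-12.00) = -260.00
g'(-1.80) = 5.20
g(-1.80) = 1.12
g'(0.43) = -3.72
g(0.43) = 2.77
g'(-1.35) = 3.40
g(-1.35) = 3.06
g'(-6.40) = 23.60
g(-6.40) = -65.12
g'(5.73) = -24.92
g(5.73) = -73.13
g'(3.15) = -14.60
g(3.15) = -22.14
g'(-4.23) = 14.92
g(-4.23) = -23.33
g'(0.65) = -4.60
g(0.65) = 1.86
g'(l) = -4*l - 2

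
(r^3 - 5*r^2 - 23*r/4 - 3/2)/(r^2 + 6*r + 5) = (4*r^3 - 20*r^2 - 23*r - 6)/(4*(r^2 + 6*r + 5))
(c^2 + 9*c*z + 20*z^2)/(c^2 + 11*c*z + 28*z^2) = (c + 5*z)/(c + 7*z)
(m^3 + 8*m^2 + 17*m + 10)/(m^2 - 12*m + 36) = (m^3 + 8*m^2 + 17*m + 10)/(m^2 - 12*m + 36)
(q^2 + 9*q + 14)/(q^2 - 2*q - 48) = (q^2 + 9*q + 14)/(q^2 - 2*q - 48)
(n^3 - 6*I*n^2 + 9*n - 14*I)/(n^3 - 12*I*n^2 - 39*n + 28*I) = (n + 2*I)/(n - 4*I)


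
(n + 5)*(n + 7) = n^2 + 12*n + 35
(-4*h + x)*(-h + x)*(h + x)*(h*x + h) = 4*h^4*x + 4*h^4 - h^3*x^2 - h^3*x - 4*h^2*x^3 - 4*h^2*x^2 + h*x^4 + h*x^3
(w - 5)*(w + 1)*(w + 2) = w^3 - 2*w^2 - 13*w - 10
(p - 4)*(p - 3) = p^2 - 7*p + 12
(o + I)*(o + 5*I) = o^2 + 6*I*o - 5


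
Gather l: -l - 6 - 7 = -l - 13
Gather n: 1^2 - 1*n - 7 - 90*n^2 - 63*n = -90*n^2 - 64*n - 6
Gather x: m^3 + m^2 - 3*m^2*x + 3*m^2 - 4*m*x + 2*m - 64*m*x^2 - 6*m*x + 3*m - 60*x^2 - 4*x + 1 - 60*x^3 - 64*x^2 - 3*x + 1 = m^3 + 4*m^2 + 5*m - 60*x^3 + x^2*(-64*m - 124) + x*(-3*m^2 - 10*m - 7) + 2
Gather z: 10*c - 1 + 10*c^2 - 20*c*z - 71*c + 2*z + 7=10*c^2 - 61*c + z*(2 - 20*c) + 6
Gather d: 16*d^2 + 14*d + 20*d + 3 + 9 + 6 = 16*d^2 + 34*d + 18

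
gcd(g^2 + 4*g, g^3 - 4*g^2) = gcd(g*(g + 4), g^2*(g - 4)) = g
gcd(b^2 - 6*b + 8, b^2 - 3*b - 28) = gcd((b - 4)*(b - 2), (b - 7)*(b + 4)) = 1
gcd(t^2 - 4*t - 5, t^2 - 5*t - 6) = t + 1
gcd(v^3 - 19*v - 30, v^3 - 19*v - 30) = v^3 - 19*v - 30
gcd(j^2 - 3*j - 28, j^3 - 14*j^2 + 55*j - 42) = j - 7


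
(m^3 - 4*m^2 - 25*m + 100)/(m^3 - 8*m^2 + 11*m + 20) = (m + 5)/(m + 1)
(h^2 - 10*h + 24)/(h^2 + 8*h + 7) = (h^2 - 10*h + 24)/(h^2 + 8*h + 7)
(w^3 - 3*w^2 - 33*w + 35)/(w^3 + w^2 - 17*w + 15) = (w - 7)/(w - 3)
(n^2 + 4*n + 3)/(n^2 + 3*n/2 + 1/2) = 2*(n + 3)/(2*n + 1)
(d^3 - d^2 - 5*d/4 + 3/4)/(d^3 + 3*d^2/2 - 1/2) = (d - 3/2)/(d + 1)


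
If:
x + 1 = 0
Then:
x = -1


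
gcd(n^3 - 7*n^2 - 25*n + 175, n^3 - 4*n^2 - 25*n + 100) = n^2 - 25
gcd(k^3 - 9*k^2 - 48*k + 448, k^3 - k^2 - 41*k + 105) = k + 7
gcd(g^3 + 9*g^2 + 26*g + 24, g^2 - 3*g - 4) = 1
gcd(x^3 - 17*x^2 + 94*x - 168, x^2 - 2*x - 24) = x - 6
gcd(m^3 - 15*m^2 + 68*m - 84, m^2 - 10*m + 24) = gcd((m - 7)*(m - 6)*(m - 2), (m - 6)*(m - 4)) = m - 6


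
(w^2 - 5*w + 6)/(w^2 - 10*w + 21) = (w - 2)/(w - 7)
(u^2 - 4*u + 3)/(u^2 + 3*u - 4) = (u - 3)/(u + 4)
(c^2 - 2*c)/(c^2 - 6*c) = (c - 2)/(c - 6)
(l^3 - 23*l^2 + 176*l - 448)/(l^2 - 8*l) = l - 15 + 56/l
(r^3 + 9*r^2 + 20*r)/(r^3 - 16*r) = (r + 5)/(r - 4)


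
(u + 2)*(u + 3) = u^2 + 5*u + 6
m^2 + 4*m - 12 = (m - 2)*(m + 6)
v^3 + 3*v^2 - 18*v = v*(v - 3)*(v + 6)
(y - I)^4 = y^4 - 4*I*y^3 - 6*y^2 + 4*I*y + 1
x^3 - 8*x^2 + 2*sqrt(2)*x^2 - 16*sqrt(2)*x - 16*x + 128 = (x - 8)*(x - 2*sqrt(2))*(x + 4*sqrt(2))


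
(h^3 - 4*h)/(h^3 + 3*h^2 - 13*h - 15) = h*(h^2 - 4)/(h^3 + 3*h^2 - 13*h - 15)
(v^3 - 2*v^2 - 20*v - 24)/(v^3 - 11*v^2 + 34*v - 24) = (v^2 + 4*v + 4)/(v^2 - 5*v + 4)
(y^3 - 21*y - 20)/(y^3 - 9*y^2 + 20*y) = (y^2 + 5*y + 4)/(y*(y - 4))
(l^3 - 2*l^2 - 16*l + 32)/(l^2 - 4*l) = l + 2 - 8/l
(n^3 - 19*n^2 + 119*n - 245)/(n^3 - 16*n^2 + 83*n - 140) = (n - 7)/(n - 4)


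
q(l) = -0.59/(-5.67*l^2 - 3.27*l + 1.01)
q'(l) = -0.59*(11.34*l + 3.27)/(-5.67*l^2 - 3.27*l + 1.01)^2 = (-6.6906*l - 1.9293)/(5.67*l^2 + 3.27*l - 1.01)^2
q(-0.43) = -0.43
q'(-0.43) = 0.51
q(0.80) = 0.11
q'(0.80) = -0.27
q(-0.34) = -0.40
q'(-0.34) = 0.16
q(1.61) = 0.03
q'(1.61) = -0.04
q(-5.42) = 0.00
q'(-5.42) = 0.00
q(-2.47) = 0.02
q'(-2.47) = 0.02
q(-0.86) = 1.59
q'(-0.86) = 27.74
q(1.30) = 0.05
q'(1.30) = -0.06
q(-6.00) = 0.00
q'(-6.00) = 0.00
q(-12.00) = 0.00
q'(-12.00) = 0.00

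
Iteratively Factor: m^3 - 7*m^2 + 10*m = (m - 2)*(m^2 - 5*m) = m*(m - 2)*(m - 5)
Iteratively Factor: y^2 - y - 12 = (y - 4)*(y + 3)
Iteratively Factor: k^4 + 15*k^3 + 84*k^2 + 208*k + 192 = (k + 4)*(k^3 + 11*k^2 + 40*k + 48) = (k + 4)^2*(k^2 + 7*k + 12) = (k + 3)*(k + 4)^2*(k + 4)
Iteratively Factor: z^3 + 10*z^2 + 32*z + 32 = (z + 4)*(z^2 + 6*z + 8) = (z + 4)^2*(z + 2)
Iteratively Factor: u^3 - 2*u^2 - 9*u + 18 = (u - 3)*(u^2 + u - 6) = (u - 3)*(u + 3)*(u - 2)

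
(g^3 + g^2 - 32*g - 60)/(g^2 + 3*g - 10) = (g^2 - 4*g - 12)/(g - 2)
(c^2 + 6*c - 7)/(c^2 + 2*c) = (c^2 + 6*c - 7)/(c*(c + 2))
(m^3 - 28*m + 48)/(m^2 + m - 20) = (m^2 + 4*m - 12)/(m + 5)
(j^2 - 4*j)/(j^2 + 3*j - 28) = j/(j + 7)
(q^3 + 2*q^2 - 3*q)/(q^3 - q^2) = (q + 3)/q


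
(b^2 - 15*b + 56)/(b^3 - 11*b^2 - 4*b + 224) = 1/(b + 4)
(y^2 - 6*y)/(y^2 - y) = (y - 6)/(y - 1)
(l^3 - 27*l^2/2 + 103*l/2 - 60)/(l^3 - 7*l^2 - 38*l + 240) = (l^2 - 11*l/2 + 15/2)/(l^2 + l - 30)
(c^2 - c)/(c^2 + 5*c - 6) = c/(c + 6)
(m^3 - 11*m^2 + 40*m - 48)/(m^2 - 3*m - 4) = (m^2 - 7*m + 12)/(m + 1)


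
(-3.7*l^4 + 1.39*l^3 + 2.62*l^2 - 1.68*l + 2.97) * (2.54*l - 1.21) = -9.398*l^5 + 8.0076*l^4 + 4.9729*l^3 - 7.4374*l^2 + 9.5766*l - 3.5937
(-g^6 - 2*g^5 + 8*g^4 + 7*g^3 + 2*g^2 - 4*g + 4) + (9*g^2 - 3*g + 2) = -g^6 - 2*g^5 + 8*g^4 + 7*g^3 + 11*g^2 - 7*g + 6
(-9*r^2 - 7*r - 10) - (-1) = -9*r^2 - 7*r - 9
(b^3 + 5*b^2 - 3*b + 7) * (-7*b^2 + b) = -7*b^5 - 34*b^4 + 26*b^3 - 52*b^2 + 7*b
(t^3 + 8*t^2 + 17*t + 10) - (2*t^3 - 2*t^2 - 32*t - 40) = -t^3 + 10*t^2 + 49*t + 50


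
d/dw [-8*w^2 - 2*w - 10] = -16*w - 2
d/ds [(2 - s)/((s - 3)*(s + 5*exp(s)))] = ((s - 3)*(s - 2)*(5*exp(s) + 1) - (s - 3)*(s + 5*exp(s)) + (s - 2)*(s + 5*exp(s)))/((s - 3)^2*(s + 5*exp(s))^2)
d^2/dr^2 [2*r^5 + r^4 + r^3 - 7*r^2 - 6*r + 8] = 40*r^3 + 12*r^2 + 6*r - 14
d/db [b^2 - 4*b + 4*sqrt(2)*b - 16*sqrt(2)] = 2*b - 4 + 4*sqrt(2)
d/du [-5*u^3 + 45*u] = 45 - 15*u^2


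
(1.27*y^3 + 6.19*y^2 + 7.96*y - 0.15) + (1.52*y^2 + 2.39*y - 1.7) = 1.27*y^3 + 7.71*y^2 + 10.35*y - 1.85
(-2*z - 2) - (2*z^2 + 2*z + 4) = -2*z^2 - 4*z - 6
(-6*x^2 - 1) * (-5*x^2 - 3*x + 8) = 30*x^4 + 18*x^3 - 43*x^2 + 3*x - 8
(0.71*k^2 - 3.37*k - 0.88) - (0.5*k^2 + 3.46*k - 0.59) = 0.21*k^2 - 6.83*k - 0.29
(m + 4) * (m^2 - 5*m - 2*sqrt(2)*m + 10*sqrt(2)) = m^3 - 2*sqrt(2)*m^2 - m^2 - 20*m + 2*sqrt(2)*m + 40*sqrt(2)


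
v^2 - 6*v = v*(v - 6)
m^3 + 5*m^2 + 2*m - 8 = (m - 1)*(m + 2)*(m + 4)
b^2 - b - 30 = (b - 6)*(b + 5)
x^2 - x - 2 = (x - 2)*(x + 1)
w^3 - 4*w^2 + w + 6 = (w - 3)*(w - 2)*(w + 1)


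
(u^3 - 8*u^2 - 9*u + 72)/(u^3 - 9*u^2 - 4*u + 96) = (u - 3)/(u - 4)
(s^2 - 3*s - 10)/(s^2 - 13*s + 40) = (s + 2)/(s - 8)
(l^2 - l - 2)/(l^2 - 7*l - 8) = (l - 2)/(l - 8)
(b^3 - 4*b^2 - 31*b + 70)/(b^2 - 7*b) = b + 3 - 10/b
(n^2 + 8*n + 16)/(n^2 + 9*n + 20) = (n + 4)/(n + 5)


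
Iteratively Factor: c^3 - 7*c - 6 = (c + 2)*(c^2 - 2*c - 3) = (c - 3)*(c + 2)*(c + 1)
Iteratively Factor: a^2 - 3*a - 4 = (a + 1)*(a - 4)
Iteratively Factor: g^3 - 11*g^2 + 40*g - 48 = (g - 4)*(g^2 - 7*g + 12) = (g - 4)^2*(g - 3)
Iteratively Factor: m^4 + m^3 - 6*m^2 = (m)*(m^3 + m^2 - 6*m) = m*(m - 2)*(m^2 + 3*m) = m^2*(m - 2)*(m + 3)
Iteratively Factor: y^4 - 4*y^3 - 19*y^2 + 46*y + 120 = (y - 5)*(y^3 + y^2 - 14*y - 24) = (y - 5)*(y + 3)*(y^2 - 2*y - 8) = (y - 5)*(y - 4)*(y + 3)*(y + 2)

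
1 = 1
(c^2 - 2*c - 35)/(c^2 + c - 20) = (c - 7)/(c - 4)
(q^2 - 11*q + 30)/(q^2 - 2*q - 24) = (q - 5)/(q + 4)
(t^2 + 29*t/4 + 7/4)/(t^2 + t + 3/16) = 4*(t + 7)/(4*t + 3)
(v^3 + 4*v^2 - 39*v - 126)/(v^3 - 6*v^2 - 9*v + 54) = (v + 7)/(v - 3)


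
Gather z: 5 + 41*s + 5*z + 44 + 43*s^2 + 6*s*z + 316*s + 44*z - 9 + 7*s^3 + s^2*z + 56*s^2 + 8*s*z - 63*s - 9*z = 7*s^3 + 99*s^2 + 294*s + z*(s^2 + 14*s + 40) + 40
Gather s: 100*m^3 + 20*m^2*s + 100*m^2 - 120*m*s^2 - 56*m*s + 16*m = 100*m^3 + 100*m^2 - 120*m*s^2 + 16*m + s*(20*m^2 - 56*m)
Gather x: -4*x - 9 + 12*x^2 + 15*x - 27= 12*x^2 + 11*x - 36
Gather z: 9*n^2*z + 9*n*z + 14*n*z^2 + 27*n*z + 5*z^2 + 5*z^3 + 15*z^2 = 5*z^3 + z^2*(14*n + 20) + z*(9*n^2 + 36*n)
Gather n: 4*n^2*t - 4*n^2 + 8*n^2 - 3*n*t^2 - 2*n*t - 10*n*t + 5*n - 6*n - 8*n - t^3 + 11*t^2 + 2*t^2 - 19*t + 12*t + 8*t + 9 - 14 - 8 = n^2*(4*t + 4) + n*(-3*t^2 - 12*t - 9) - t^3 + 13*t^2 + t - 13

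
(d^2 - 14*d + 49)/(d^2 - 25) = (d^2 - 14*d + 49)/(d^2 - 25)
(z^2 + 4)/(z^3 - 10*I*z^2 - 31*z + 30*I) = (z + 2*I)/(z^2 - 8*I*z - 15)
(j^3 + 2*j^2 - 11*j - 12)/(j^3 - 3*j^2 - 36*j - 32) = (j - 3)/(j - 8)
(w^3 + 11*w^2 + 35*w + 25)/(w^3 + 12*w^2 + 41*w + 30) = (w + 5)/(w + 6)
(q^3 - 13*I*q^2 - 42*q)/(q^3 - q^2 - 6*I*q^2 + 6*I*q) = (q - 7*I)/(q - 1)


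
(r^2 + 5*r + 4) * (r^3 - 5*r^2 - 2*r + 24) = r^5 - 23*r^3 - 6*r^2 + 112*r + 96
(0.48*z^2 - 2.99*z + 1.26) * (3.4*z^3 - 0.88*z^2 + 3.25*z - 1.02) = 1.632*z^5 - 10.5884*z^4 + 8.4752*z^3 - 11.3159*z^2 + 7.1448*z - 1.2852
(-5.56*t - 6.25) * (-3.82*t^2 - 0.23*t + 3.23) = 21.2392*t^3 + 25.1538*t^2 - 16.5213*t - 20.1875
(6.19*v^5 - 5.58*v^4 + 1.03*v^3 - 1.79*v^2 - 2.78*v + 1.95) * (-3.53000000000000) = -21.8507*v^5 + 19.6974*v^4 - 3.6359*v^3 + 6.3187*v^2 + 9.8134*v - 6.8835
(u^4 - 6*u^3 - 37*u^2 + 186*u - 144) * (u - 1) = u^5 - 7*u^4 - 31*u^3 + 223*u^2 - 330*u + 144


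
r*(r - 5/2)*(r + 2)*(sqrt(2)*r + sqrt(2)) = sqrt(2)*r^4 + sqrt(2)*r^3/2 - 11*sqrt(2)*r^2/2 - 5*sqrt(2)*r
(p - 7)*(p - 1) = p^2 - 8*p + 7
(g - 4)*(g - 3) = g^2 - 7*g + 12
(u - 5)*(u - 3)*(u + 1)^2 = u^4 - 6*u^3 + 22*u + 15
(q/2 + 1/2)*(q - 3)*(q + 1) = q^3/2 - q^2/2 - 5*q/2 - 3/2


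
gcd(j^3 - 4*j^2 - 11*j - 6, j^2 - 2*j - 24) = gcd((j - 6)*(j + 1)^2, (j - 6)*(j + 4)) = j - 6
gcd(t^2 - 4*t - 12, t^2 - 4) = t + 2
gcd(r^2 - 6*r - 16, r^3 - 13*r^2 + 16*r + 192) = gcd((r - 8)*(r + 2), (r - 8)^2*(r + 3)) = r - 8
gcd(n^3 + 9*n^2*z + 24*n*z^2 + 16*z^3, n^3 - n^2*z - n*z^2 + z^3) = n + z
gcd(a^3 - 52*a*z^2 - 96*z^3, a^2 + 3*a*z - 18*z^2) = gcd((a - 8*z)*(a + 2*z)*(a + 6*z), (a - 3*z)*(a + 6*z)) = a + 6*z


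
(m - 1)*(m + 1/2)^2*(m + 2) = m^4 + 2*m^3 - 3*m^2/4 - 7*m/4 - 1/2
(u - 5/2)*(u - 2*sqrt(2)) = u^2 - 2*sqrt(2)*u - 5*u/2 + 5*sqrt(2)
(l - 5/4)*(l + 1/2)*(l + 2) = l^3 + 5*l^2/4 - 17*l/8 - 5/4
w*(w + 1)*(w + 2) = w^3 + 3*w^2 + 2*w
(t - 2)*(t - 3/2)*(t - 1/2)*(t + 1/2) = t^4 - 7*t^3/2 + 11*t^2/4 + 7*t/8 - 3/4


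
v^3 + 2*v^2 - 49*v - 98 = (v - 7)*(v + 2)*(v + 7)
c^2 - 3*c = c*(c - 3)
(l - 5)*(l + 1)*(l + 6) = l^3 + 2*l^2 - 29*l - 30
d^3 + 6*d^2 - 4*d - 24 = (d - 2)*(d + 2)*(d + 6)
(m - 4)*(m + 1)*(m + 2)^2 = m^4 + m^3 - 12*m^2 - 28*m - 16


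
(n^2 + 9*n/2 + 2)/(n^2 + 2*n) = (n^2 + 9*n/2 + 2)/(n*(n + 2))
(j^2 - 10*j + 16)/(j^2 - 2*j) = (j - 8)/j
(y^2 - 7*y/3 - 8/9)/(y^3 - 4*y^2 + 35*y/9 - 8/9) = (3*y + 1)/(3*y^2 - 4*y + 1)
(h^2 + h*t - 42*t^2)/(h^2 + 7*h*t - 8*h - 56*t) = (h - 6*t)/(h - 8)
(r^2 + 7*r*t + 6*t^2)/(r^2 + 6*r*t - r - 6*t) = (r + t)/(r - 1)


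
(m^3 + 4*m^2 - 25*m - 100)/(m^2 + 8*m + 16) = (m^2 - 25)/(m + 4)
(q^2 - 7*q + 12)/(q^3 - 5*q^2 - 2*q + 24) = 1/(q + 2)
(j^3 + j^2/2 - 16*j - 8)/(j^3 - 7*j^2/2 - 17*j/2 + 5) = (2*j^3 + j^2 - 32*j - 16)/(2*j^3 - 7*j^2 - 17*j + 10)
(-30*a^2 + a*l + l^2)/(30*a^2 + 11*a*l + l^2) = (-5*a + l)/(5*a + l)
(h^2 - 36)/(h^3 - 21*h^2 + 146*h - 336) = (h + 6)/(h^2 - 15*h + 56)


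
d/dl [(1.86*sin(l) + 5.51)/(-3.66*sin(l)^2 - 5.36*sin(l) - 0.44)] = (6.8076*sin(l)^2 + 40.3332*sin(l) + 28.7152)*cos(l)/(13.3956*sin(l)^4 + 39.2352*sin(l)^3 + 31.9504*sin(l)^2 + 4.7168*sin(l) + 0.1936)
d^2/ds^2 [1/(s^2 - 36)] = 6*(s^2 + 12)/(s^2 - 36)^3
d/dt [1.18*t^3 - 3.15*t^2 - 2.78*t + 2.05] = 3.54*t^2 - 6.3*t - 2.78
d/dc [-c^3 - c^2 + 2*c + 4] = -3*c^2 - 2*c + 2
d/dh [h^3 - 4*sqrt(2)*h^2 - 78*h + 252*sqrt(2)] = 3*h^2 - 8*sqrt(2)*h - 78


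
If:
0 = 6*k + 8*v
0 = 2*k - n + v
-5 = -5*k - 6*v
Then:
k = 10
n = 25/2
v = -15/2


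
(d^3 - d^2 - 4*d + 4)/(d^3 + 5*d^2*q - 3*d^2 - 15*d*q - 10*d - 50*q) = (d^2 - 3*d + 2)/(d^2 + 5*d*q - 5*d - 25*q)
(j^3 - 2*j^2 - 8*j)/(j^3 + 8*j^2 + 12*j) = (j - 4)/(j + 6)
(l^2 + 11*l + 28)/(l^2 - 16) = (l + 7)/(l - 4)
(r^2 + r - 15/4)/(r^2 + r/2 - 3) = (r + 5/2)/(r + 2)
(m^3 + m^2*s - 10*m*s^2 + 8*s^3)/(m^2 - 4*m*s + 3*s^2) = (-m^2 - 2*m*s + 8*s^2)/(-m + 3*s)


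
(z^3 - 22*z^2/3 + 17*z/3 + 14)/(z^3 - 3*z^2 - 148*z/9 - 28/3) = 3*(3*z^2 - 4*z - 7)/(9*z^2 + 27*z + 14)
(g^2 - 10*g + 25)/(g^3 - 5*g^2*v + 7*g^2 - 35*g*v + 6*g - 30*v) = (g^2 - 10*g + 25)/(g^3 - 5*g^2*v + 7*g^2 - 35*g*v + 6*g - 30*v)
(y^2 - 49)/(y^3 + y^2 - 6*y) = (y^2 - 49)/(y*(y^2 + y - 6))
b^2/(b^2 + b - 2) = b^2/(b^2 + b - 2)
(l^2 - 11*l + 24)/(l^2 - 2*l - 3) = (l - 8)/(l + 1)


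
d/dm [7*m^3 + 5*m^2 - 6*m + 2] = 21*m^2 + 10*m - 6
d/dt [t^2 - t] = 2*t - 1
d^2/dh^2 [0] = 0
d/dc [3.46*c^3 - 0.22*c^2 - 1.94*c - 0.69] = 10.38*c^2 - 0.44*c - 1.94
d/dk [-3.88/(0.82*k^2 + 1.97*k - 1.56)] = (6.3632*k + 7.6436)/(0.82*k^2 + 1.97*k - 1.56)^2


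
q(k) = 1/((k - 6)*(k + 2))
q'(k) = -1/((k - 6)*(k + 2)^2) - 1/((k - 6)^2*(k + 2))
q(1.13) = -0.07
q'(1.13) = 0.01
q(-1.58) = -0.31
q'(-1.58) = 0.71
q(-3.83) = 0.06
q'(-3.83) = 0.04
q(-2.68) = 0.17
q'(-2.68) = 0.27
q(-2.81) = 0.14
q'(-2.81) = 0.19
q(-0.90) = -0.13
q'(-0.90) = 0.10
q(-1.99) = -12.52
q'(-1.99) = 1250.00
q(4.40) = -0.10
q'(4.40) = -0.05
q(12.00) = 0.01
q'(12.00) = 0.00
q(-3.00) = 0.11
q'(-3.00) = 0.12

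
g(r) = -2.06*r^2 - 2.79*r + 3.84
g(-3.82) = -15.56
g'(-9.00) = 34.29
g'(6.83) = -30.93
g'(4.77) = -22.44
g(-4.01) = -18.10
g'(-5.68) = 20.61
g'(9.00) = -39.87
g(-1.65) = 2.84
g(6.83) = -111.31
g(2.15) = -11.68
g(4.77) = -56.34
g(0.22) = 3.13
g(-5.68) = -46.77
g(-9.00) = -137.91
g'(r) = -4.12*r - 2.79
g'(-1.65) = 4.01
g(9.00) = -188.13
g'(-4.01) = 13.73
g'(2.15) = -11.65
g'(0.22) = -3.70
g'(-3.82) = 12.95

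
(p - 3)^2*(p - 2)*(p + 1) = p^4 - 7*p^3 + 13*p^2 + 3*p - 18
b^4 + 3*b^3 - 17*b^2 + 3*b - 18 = (b - 3)*(b + 6)*(b - I)*(b + I)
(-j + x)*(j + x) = -j^2 + x^2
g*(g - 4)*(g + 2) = g^3 - 2*g^2 - 8*g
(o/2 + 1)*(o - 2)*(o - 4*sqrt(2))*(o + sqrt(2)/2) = o^4/2 - 7*sqrt(2)*o^3/4 - 4*o^2 + 7*sqrt(2)*o + 8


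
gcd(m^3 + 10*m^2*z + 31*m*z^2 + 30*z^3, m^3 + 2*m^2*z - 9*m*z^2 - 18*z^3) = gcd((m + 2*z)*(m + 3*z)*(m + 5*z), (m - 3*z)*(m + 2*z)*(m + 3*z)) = m^2 + 5*m*z + 6*z^2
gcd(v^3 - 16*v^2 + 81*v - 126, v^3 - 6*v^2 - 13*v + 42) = v - 7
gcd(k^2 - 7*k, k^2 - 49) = k - 7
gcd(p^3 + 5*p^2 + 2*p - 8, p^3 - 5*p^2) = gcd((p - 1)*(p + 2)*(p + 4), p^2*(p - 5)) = 1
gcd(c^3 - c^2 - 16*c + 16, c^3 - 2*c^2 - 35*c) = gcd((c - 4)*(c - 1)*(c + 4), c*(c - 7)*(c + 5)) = 1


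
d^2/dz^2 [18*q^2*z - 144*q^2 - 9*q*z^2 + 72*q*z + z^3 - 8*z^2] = -18*q + 6*z - 16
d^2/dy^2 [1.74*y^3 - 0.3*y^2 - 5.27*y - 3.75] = 10.44*y - 0.6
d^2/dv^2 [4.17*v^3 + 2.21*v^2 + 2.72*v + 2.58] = 25.02*v + 4.42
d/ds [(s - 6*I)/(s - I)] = 5*I/(s - I)^2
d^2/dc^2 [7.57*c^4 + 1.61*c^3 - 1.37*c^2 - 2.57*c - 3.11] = 90.84*c^2 + 9.66*c - 2.74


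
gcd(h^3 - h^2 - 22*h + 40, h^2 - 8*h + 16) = h - 4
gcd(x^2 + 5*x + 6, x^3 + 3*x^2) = x + 3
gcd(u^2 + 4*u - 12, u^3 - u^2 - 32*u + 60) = u^2 + 4*u - 12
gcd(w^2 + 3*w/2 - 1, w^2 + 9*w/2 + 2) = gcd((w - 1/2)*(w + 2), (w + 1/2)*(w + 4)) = 1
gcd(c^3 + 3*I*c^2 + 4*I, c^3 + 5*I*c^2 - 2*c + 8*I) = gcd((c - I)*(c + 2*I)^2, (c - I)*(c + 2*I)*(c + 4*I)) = c^2 + I*c + 2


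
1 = 1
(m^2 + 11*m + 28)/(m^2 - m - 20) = (m + 7)/(m - 5)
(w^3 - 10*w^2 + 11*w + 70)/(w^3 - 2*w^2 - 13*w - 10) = (w - 7)/(w + 1)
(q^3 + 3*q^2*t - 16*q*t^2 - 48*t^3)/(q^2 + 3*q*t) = q - 16*t^2/q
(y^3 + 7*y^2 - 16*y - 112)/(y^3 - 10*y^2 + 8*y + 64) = (y^2 + 11*y + 28)/(y^2 - 6*y - 16)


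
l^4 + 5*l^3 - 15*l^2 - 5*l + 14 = (l - 2)*(l - 1)*(l + 1)*(l + 7)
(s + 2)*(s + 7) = s^2 + 9*s + 14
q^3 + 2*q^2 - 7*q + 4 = (q - 1)^2*(q + 4)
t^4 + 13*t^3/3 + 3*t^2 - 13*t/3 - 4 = (t - 1)*(t + 1)*(t + 4/3)*(t + 3)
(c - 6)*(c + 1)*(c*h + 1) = c^3*h - 5*c^2*h + c^2 - 6*c*h - 5*c - 6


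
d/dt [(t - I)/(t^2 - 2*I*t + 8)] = (t^2 - 2*I*t - 2*(t - I)^2 + 8)/(t^2 - 2*I*t + 8)^2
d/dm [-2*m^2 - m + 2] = -4*m - 1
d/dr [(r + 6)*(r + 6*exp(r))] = r + (r + 6)*(6*exp(r) + 1) + 6*exp(r)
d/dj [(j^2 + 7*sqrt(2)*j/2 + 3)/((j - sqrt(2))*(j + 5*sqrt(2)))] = (sqrt(2)*j^2 - 52*j - 94*sqrt(2))/(2*(j^4 + 8*sqrt(2)*j^3 + 12*j^2 - 80*sqrt(2)*j + 100))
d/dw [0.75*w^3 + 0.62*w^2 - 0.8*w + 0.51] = 2.25*w^2 + 1.24*w - 0.8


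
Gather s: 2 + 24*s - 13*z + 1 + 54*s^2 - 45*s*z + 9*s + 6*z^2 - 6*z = 54*s^2 + s*(33 - 45*z) + 6*z^2 - 19*z + 3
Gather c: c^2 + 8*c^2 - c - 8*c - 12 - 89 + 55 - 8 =9*c^2 - 9*c - 54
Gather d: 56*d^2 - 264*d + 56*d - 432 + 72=56*d^2 - 208*d - 360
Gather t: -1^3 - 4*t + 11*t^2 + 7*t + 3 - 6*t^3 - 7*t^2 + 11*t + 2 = -6*t^3 + 4*t^2 + 14*t + 4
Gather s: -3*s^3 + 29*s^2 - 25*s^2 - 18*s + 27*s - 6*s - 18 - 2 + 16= -3*s^3 + 4*s^2 + 3*s - 4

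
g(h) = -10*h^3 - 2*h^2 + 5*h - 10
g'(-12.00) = -4267.00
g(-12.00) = 16922.00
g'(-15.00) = -6685.00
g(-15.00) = 33215.00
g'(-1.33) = -42.75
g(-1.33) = 3.34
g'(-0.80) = -11.00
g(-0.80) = -10.16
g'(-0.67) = -5.79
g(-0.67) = -11.24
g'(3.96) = -481.29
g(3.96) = -642.55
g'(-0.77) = -9.71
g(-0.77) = -10.47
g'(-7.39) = -1603.80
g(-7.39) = 3879.66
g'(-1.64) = -69.13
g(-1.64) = 20.53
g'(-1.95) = -101.28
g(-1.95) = 46.79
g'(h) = -30*h^2 - 4*h + 5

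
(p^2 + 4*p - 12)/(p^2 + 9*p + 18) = (p - 2)/(p + 3)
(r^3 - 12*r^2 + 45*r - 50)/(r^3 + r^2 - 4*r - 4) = (r^2 - 10*r + 25)/(r^2 + 3*r + 2)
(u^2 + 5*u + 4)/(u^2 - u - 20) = (u + 1)/(u - 5)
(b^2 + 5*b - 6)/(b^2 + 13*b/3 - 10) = 3*(b - 1)/(3*b - 5)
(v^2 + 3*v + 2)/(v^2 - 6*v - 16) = (v + 1)/(v - 8)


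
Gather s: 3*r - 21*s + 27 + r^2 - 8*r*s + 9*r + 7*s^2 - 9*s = r^2 + 12*r + 7*s^2 + s*(-8*r - 30) + 27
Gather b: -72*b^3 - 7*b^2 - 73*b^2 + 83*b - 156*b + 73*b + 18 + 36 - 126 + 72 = -72*b^3 - 80*b^2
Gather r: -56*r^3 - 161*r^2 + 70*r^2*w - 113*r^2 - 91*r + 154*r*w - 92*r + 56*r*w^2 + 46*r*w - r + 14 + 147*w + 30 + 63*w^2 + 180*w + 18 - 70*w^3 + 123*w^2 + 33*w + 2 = -56*r^3 + r^2*(70*w - 274) + r*(56*w^2 + 200*w - 184) - 70*w^3 + 186*w^2 + 360*w + 64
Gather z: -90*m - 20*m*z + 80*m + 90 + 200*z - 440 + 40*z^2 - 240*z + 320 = -10*m + 40*z^2 + z*(-20*m - 40) - 30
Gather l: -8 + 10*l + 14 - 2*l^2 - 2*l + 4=-2*l^2 + 8*l + 10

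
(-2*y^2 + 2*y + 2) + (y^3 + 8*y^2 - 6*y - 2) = y^3 + 6*y^2 - 4*y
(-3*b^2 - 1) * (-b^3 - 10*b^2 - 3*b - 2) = 3*b^5 + 30*b^4 + 10*b^3 + 16*b^2 + 3*b + 2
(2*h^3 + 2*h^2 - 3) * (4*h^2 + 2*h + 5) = 8*h^5 + 12*h^4 + 14*h^3 - 2*h^2 - 6*h - 15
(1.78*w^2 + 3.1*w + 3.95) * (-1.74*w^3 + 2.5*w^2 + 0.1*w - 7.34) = -3.0972*w^5 - 0.944*w^4 + 1.055*w^3 - 2.8802*w^2 - 22.359*w - 28.993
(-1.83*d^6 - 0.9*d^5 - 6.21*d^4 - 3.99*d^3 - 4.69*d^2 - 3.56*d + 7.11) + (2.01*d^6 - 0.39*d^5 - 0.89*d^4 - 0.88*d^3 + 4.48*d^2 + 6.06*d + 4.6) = 0.18*d^6 - 1.29*d^5 - 7.1*d^4 - 4.87*d^3 - 0.21*d^2 + 2.5*d + 11.71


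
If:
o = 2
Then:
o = 2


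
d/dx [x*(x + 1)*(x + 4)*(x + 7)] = 4*x^3 + 36*x^2 + 78*x + 28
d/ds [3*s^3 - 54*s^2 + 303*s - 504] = 9*s^2 - 108*s + 303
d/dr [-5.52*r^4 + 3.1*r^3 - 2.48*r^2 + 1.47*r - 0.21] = -22.08*r^3 + 9.3*r^2 - 4.96*r + 1.47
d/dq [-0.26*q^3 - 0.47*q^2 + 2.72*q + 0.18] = -0.78*q^2 - 0.94*q + 2.72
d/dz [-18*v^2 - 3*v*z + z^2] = -3*v + 2*z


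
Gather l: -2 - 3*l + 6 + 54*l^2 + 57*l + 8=54*l^2 + 54*l + 12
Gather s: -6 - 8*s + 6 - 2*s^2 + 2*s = -2*s^2 - 6*s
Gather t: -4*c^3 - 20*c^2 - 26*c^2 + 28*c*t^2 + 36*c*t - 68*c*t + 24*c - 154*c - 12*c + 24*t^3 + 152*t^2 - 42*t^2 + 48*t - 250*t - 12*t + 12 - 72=-4*c^3 - 46*c^2 - 142*c + 24*t^3 + t^2*(28*c + 110) + t*(-32*c - 214) - 60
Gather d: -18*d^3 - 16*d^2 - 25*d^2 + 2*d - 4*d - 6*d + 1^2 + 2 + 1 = -18*d^3 - 41*d^2 - 8*d + 4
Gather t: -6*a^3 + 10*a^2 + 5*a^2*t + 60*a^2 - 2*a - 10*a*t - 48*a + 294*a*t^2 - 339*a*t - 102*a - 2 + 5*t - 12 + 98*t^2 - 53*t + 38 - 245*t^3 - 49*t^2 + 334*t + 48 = -6*a^3 + 70*a^2 - 152*a - 245*t^3 + t^2*(294*a + 49) + t*(5*a^2 - 349*a + 286) + 72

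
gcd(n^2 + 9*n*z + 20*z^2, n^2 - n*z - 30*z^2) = n + 5*z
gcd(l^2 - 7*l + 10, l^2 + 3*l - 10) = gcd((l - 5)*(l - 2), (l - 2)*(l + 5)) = l - 2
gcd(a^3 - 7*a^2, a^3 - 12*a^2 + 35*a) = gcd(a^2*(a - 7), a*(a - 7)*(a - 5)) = a^2 - 7*a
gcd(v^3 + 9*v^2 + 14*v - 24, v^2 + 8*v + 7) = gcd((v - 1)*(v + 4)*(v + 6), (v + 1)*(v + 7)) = 1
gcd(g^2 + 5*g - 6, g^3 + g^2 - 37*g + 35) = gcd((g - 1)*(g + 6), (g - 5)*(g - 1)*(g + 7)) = g - 1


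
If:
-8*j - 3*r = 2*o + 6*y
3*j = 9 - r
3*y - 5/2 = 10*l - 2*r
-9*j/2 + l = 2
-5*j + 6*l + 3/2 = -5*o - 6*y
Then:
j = -135/257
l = -187/514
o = 4383/514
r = 2718/257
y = -3819/514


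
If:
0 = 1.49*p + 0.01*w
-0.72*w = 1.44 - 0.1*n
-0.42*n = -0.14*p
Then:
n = 0.00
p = 0.01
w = -2.00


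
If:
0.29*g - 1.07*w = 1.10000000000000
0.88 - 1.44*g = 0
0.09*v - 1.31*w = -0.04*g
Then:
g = 0.61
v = -12.82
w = -0.86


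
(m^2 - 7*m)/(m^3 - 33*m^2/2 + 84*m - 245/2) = 2*m/(2*m^2 - 19*m + 35)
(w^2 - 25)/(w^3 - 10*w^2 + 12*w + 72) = (w^2 - 25)/(w^3 - 10*w^2 + 12*w + 72)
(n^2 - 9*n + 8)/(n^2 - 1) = (n - 8)/(n + 1)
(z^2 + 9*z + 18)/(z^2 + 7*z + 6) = (z + 3)/(z + 1)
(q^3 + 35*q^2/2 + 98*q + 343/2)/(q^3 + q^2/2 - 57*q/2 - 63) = (q^2 + 14*q + 49)/(q^2 - 3*q - 18)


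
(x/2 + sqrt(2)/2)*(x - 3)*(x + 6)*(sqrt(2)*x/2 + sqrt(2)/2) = sqrt(2)*x^4/4 + x^3/2 + sqrt(2)*x^3 - 15*sqrt(2)*x^2/4 + 2*x^2 - 15*x/2 - 9*sqrt(2)*x/2 - 9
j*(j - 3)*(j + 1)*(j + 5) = j^4 + 3*j^3 - 13*j^2 - 15*j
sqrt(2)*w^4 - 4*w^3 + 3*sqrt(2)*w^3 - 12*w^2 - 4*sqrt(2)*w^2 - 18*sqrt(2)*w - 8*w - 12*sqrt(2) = (w + 2)*(w - 3*sqrt(2))*(w + sqrt(2))*(sqrt(2)*w + sqrt(2))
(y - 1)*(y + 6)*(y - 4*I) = y^3 + 5*y^2 - 4*I*y^2 - 6*y - 20*I*y + 24*I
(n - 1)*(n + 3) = n^2 + 2*n - 3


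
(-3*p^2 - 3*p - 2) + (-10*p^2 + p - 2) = -13*p^2 - 2*p - 4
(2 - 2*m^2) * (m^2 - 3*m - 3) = -2*m^4 + 6*m^3 + 8*m^2 - 6*m - 6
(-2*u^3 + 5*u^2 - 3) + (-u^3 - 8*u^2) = -3*u^3 - 3*u^2 - 3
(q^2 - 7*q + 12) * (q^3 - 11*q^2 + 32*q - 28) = q^5 - 18*q^4 + 121*q^3 - 384*q^2 + 580*q - 336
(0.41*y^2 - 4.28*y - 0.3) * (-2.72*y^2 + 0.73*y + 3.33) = -1.1152*y^4 + 11.9409*y^3 - 0.9431*y^2 - 14.4714*y - 0.999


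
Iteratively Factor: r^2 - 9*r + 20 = (r - 4)*(r - 5)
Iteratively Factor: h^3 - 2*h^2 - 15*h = (h - 5)*(h^2 + 3*h) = (h - 5)*(h + 3)*(h)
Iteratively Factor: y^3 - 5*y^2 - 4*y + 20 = (y - 5)*(y^2 - 4) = (y - 5)*(y - 2)*(y + 2)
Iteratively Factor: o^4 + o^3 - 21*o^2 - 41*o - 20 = (o + 1)*(o^3 - 21*o - 20) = (o + 1)^2*(o^2 - o - 20) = (o - 5)*(o + 1)^2*(o + 4)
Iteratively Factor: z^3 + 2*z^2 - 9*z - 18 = (z + 3)*(z^2 - z - 6) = (z - 3)*(z + 3)*(z + 2)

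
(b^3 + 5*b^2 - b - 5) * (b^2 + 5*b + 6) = b^5 + 10*b^4 + 30*b^3 + 20*b^2 - 31*b - 30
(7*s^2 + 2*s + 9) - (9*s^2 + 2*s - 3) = 12 - 2*s^2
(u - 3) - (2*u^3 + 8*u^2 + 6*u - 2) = -2*u^3 - 8*u^2 - 5*u - 1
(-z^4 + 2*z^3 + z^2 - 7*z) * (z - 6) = -z^5 + 8*z^4 - 11*z^3 - 13*z^2 + 42*z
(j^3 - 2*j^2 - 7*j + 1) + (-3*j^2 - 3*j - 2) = j^3 - 5*j^2 - 10*j - 1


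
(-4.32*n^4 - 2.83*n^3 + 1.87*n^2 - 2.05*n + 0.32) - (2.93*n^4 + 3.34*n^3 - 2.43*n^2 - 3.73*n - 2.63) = -7.25*n^4 - 6.17*n^3 + 4.3*n^2 + 1.68*n + 2.95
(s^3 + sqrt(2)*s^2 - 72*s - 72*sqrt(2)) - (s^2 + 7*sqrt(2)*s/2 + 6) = s^3 - s^2 + sqrt(2)*s^2 - 72*s - 7*sqrt(2)*s/2 - 72*sqrt(2) - 6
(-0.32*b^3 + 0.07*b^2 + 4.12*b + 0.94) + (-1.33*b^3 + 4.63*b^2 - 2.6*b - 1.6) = -1.65*b^3 + 4.7*b^2 + 1.52*b - 0.66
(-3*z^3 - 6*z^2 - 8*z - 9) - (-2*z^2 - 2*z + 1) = -3*z^3 - 4*z^2 - 6*z - 10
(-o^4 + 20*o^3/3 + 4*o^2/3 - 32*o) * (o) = -o^5 + 20*o^4/3 + 4*o^3/3 - 32*o^2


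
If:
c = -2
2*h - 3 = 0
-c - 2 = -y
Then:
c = -2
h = 3/2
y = 0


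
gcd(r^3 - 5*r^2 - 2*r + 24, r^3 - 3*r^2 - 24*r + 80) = r - 4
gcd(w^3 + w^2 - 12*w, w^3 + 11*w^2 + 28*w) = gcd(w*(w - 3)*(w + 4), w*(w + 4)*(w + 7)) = w^2 + 4*w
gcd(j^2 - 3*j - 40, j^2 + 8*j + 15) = j + 5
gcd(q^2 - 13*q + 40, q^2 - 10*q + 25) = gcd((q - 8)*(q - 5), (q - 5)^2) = q - 5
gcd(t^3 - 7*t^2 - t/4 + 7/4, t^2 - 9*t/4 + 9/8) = 1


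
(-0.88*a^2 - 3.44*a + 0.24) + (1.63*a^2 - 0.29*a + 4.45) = 0.75*a^2 - 3.73*a + 4.69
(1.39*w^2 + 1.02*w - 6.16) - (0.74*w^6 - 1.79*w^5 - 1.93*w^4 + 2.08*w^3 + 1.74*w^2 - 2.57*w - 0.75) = -0.74*w^6 + 1.79*w^5 + 1.93*w^4 - 2.08*w^3 - 0.35*w^2 + 3.59*w - 5.41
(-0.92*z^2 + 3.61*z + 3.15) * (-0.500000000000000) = 0.46*z^2 - 1.805*z - 1.575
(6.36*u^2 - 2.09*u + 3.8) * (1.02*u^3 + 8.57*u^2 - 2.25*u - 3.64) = 6.4872*u^5 + 52.3734*u^4 - 28.3453*u^3 + 14.1181*u^2 - 0.942399999999999*u - 13.832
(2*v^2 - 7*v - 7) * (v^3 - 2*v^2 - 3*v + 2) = 2*v^5 - 11*v^4 + v^3 + 39*v^2 + 7*v - 14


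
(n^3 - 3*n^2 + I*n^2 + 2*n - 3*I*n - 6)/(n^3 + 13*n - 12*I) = (n^2 + n*(-3 + 2*I) - 6*I)/(n^2 + I*n + 12)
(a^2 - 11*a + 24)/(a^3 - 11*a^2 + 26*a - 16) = (a - 3)/(a^2 - 3*a + 2)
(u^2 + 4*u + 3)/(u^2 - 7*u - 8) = (u + 3)/(u - 8)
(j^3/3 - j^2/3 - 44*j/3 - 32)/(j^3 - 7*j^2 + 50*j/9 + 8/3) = 3*(j^3 - j^2 - 44*j - 96)/(9*j^3 - 63*j^2 + 50*j + 24)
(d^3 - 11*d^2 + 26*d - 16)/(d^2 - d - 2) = (d^2 - 9*d + 8)/(d + 1)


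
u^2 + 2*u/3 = u*(u + 2/3)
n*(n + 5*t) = n^2 + 5*n*t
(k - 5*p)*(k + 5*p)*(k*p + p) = k^3*p + k^2*p - 25*k*p^3 - 25*p^3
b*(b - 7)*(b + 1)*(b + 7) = b^4 + b^3 - 49*b^2 - 49*b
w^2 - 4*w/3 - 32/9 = (w - 8/3)*(w + 4/3)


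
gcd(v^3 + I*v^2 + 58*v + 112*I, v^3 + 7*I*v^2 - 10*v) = v + 2*I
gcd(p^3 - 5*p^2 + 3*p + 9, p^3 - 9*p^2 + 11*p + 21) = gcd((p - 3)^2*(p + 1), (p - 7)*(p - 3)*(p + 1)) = p^2 - 2*p - 3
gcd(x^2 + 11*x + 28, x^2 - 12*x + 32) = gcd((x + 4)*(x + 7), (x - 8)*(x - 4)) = 1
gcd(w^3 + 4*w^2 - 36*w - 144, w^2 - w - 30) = w - 6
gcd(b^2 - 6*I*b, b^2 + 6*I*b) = b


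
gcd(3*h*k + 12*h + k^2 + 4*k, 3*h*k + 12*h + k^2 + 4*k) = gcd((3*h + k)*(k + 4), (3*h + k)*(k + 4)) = 3*h*k + 12*h + k^2 + 4*k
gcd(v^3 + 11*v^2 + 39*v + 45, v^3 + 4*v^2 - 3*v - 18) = v^2 + 6*v + 9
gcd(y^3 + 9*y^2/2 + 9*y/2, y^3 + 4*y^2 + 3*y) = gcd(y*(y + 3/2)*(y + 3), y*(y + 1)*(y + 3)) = y^2 + 3*y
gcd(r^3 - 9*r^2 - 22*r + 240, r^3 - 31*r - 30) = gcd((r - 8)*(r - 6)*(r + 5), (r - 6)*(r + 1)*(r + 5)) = r^2 - r - 30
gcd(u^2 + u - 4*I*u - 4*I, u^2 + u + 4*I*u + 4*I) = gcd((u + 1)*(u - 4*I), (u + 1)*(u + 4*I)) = u + 1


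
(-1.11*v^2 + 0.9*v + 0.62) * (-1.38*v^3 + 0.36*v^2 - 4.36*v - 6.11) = 1.5318*v^5 - 1.6416*v^4 + 4.308*v^3 + 3.0813*v^2 - 8.2022*v - 3.7882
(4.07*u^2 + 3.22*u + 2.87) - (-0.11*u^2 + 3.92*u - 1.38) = 4.18*u^2 - 0.7*u + 4.25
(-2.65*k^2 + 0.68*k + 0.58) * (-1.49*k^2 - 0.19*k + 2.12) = 3.9485*k^4 - 0.5097*k^3 - 6.6114*k^2 + 1.3314*k + 1.2296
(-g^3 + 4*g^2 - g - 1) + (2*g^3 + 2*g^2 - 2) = g^3 + 6*g^2 - g - 3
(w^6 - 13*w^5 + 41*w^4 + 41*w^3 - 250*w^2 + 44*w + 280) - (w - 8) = w^6 - 13*w^5 + 41*w^4 + 41*w^3 - 250*w^2 + 43*w + 288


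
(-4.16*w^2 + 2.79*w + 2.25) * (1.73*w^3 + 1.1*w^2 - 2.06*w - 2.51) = -7.1968*w^5 + 0.250699999999999*w^4 + 15.5311*w^3 + 7.1692*w^2 - 11.6379*w - 5.6475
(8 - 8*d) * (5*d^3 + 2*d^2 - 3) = -40*d^4 + 24*d^3 + 16*d^2 + 24*d - 24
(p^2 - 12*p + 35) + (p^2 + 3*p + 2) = 2*p^2 - 9*p + 37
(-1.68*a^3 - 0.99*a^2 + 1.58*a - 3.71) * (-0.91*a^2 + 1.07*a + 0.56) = 1.5288*a^5 - 0.8967*a^4 - 3.4379*a^3 + 4.5123*a^2 - 3.0849*a - 2.0776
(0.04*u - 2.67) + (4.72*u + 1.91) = 4.76*u - 0.76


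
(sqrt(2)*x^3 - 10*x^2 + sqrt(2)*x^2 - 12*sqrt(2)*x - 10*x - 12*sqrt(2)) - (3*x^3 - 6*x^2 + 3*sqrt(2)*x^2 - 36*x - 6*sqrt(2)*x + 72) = -3*x^3 + sqrt(2)*x^3 - 4*x^2 - 2*sqrt(2)*x^2 - 6*sqrt(2)*x + 26*x - 72 - 12*sqrt(2)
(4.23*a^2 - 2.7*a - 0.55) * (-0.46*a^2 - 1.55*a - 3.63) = -1.9458*a^4 - 5.3145*a^3 - 10.9169*a^2 + 10.6535*a + 1.9965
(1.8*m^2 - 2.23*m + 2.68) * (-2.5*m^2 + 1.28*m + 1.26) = -4.5*m^4 + 7.879*m^3 - 7.2864*m^2 + 0.6206*m + 3.3768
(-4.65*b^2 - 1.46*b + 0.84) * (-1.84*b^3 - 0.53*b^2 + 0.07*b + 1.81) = 8.556*b^5 + 5.1509*b^4 - 1.0973*b^3 - 8.9639*b^2 - 2.5838*b + 1.5204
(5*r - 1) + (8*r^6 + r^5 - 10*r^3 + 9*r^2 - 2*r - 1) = 8*r^6 + r^5 - 10*r^3 + 9*r^2 + 3*r - 2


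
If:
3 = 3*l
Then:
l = 1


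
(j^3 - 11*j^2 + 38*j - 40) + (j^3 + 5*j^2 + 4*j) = 2*j^3 - 6*j^2 + 42*j - 40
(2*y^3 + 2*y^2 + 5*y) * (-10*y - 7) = -20*y^4 - 34*y^3 - 64*y^2 - 35*y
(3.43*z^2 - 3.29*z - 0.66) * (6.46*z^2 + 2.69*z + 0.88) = 22.1578*z^4 - 12.0267*z^3 - 10.0953*z^2 - 4.6706*z - 0.5808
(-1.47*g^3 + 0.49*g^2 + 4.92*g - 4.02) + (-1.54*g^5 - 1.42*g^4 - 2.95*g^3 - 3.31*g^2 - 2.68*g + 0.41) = -1.54*g^5 - 1.42*g^4 - 4.42*g^3 - 2.82*g^2 + 2.24*g - 3.61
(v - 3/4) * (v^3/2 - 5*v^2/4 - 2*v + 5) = v^4/2 - 13*v^3/8 - 17*v^2/16 + 13*v/2 - 15/4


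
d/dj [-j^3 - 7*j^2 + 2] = j*(-3*j - 14)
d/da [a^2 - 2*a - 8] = 2*a - 2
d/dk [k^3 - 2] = 3*k^2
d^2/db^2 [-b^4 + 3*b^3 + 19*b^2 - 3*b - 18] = -12*b^2 + 18*b + 38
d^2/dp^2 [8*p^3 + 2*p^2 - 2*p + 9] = 48*p + 4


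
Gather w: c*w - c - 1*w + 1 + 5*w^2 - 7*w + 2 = -c + 5*w^2 + w*(c - 8) + 3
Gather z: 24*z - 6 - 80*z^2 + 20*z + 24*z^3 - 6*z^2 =24*z^3 - 86*z^2 + 44*z - 6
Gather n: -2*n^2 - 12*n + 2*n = -2*n^2 - 10*n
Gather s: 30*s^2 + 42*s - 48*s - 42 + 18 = 30*s^2 - 6*s - 24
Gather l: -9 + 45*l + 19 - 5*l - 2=40*l + 8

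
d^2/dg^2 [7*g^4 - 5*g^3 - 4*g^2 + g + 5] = 84*g^2 - 30*g - 8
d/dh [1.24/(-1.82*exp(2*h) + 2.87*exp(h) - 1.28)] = (4.5136*exp(h) - 3.5588)*exp(h)/(1.82*exp(2*h) - 2.87*exp(h) + 1.28)^2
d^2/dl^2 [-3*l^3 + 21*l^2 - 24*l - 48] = 42 - 18*l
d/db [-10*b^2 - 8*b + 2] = -20*b - 8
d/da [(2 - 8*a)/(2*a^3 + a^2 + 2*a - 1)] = 4*(8*a^3 - a^2 - a + 1)/(4*a^6 + 4*a^5 + 9*a^4 + 2*a^2 - 4*a + 1)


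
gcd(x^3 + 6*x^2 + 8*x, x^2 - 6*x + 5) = 1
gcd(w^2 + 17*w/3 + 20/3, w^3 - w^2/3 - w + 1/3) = 1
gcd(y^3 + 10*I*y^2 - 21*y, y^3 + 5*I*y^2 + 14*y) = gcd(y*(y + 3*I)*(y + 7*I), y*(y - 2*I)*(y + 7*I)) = y^2 + 7*I*y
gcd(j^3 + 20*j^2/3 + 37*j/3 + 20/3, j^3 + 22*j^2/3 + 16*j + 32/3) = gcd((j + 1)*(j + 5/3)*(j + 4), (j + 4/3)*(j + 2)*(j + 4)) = j + 4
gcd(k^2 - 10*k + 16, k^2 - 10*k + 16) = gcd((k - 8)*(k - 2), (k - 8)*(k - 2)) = k^2 - 10*k + 16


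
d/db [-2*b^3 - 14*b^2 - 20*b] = -6*b^2 - 28*b - 20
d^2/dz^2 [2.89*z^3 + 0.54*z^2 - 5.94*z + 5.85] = 17.34*z + 1.08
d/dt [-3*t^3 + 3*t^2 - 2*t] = -9*t^2 + 6*t - 2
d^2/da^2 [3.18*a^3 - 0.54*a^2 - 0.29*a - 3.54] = 19.08*a - 1.08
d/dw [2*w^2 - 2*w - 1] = 4*w - 2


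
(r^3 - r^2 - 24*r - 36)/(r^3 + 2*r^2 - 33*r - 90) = (r + 2)/(r + 5)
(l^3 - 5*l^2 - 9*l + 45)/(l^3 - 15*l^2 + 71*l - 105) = (l + 3)/(l - 7)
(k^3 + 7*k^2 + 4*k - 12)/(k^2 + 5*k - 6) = k + 2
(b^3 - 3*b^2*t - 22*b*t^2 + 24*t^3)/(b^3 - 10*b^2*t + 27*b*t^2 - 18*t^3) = (-b - 4*t)/(-b + 3*t)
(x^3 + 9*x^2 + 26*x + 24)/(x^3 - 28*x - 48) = (x + 3)/(x - 6)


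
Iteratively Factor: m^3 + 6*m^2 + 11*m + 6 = (m + 1)*(m^2 + 5*m + 6) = (m + 1)*(m + 2)*(m + 3)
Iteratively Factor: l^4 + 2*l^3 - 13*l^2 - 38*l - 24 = (l + 1)*(l^3 + l^2 - 14*l - 24) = (l + 1)*(l + 2)*(l^2 - l - 12) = (l + 1)*(l + 2)*(l + 3)*(l - 4)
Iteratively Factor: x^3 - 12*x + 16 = (x - 2)*(x^2 + 2*x - 8) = (x - 2)*(x + 4)*(x - 2)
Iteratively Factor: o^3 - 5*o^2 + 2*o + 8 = (o - 4)*(o^2 - o - 2) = (o - 4)*(o + 1)*(o - 2)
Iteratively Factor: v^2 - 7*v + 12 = (v - 3)*(v - 4)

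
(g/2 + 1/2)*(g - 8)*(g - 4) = g^3/2 - 11*g^2/2 + 10*g + 16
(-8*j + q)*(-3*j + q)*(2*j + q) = 48*j^3 + 2*j^2*q - 9*j*q^2 + q^3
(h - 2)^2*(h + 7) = h^3 + 3*h^2 - 24*h + 28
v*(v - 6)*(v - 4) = v^3 - 10*v^2 + 24*v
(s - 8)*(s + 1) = s^2 - 7*s - 8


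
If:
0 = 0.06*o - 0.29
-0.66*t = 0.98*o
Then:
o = 4.83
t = -7.18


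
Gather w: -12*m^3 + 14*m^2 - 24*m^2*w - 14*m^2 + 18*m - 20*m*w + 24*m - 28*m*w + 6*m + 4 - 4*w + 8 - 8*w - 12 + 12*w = -12*m^3 + 48*m + w*(-24*m^2 - 48*m)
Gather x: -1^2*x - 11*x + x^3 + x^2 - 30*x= x^3 + x^2 - 42*x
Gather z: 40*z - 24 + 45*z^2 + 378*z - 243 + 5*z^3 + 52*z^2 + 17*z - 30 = 5*z^3 + 97*z^2 + 435*z - 297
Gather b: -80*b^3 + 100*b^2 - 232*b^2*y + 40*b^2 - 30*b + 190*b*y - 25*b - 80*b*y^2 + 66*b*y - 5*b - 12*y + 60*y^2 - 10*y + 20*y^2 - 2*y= -80*b^3 + b^2*(140 - 232*y) + b*(-80*y^2 + 256*y - 60) + 80*y^2 - 24*y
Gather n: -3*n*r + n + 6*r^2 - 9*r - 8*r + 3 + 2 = n*(1 - 3*r) + 6*r^2 - 17*r + 5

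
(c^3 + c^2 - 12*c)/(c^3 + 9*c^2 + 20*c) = (c - 3)/(c + 5)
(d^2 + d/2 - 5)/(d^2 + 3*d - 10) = (d + 5/2)/(d + 5)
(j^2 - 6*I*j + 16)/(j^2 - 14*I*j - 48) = (j + 2*I)/(j - 6*I)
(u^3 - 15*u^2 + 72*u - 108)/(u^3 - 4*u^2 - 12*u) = (u^2 - 9*u + 18)/(u*(u + 2))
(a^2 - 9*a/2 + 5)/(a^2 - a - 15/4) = 2*(a - 2)/(2*a + 3)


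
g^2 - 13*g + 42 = (g - 7)*(g - 6)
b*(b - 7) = b^2 - 7*b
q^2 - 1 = (q - 1)*(q + 1)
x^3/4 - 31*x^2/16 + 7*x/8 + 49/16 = (x/4 + 1/4)*(x - 7)*(x - 7/4)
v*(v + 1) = v^2 + v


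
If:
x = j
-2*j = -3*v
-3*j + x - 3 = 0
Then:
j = -3/2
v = -1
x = -3/2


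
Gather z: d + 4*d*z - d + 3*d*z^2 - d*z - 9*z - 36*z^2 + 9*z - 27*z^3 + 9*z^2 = 3*d*z - 27*z^3 + z^2*(3*d - 27)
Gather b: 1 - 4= -3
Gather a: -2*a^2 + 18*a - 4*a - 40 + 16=-2*a^2 + 14*a - 24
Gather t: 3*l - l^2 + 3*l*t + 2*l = -l^2 + 3*l*t + 5*l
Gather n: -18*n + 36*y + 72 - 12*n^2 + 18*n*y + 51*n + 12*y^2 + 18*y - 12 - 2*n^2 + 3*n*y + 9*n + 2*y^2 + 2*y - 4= -14*n^2 + n*(21*y + 42) + 14*y^2 + 56*y + 56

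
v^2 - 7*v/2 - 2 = (v - 4)*(v + 1/2)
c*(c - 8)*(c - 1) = c^3 - 9*c^2 + 8*c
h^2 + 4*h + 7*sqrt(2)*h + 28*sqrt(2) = (h + 4)*(h + 7*sqrt(2))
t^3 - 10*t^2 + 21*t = t*(t - 7)*(t - 3)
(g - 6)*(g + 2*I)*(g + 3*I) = g^3 - 6*g^2 + 5*I*g^2 - 6*g - 30*I*g + 36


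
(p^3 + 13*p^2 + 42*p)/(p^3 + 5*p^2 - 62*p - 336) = p/(p - 8)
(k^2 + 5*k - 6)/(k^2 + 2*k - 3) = (k + 6)/(k + 3)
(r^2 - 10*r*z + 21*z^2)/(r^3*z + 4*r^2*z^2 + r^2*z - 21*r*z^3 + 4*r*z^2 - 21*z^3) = (r - 7*z)/(z*(r^2 + 7*r*z + r + 7*z))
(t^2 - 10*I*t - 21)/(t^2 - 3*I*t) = (t - 7*I)/t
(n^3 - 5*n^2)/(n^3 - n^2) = (n - 5)/(n - 1)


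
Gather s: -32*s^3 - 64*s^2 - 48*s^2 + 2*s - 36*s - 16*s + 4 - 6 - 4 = -32*s^3 - 112*s^2 - 50*s - 6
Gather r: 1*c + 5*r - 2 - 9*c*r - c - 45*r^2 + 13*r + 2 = -45*r^2 + r*(18 - 9*c)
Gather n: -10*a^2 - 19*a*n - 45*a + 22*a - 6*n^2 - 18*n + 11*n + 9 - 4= -10*a^2 - 23*a - 6*n^2 + n*(-19*a - 7) + 5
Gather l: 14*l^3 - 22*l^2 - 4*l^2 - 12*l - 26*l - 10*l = 14*l^3 - 26*l^2 - 48*l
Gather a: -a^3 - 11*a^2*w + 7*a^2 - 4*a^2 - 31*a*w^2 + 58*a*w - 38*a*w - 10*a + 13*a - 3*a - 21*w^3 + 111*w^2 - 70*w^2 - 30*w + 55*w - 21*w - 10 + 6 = -a^3 + a^2*(3 - 11*w) + a*(-31*w^2 + 20*w) - 21*w^3 + 41*w^2 + 4*w - 4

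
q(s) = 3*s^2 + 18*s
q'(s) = 6*s + 18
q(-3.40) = -26.52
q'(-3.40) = -2.40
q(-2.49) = -26.22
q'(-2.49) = 3.06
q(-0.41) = -6.88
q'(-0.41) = 15.54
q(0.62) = 12.31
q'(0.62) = 21.72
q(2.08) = 50.42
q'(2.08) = 30.48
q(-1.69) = -21.85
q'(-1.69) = 7.86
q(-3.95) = -24.29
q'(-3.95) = -5.70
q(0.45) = 8.71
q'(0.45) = 20.70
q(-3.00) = -27.00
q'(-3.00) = 0.00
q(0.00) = 0.00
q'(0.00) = 18.00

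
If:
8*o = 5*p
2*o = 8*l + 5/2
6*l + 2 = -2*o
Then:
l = -9/28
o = -1/28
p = -2/35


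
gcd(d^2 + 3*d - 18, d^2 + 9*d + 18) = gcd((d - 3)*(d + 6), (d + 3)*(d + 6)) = d + 6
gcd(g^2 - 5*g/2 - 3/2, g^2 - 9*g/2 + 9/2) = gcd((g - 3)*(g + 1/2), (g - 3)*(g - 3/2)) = g - 3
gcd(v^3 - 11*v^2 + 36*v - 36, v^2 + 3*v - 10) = v - 2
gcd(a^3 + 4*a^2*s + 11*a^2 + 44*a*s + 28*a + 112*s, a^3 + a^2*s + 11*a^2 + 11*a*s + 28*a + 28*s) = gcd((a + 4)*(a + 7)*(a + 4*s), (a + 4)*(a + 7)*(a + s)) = a^2 + 11*a + 28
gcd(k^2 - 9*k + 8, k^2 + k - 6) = 1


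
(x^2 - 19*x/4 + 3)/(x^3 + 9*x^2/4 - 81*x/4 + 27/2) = (x - 4)/(x^2 + 3*x - 18)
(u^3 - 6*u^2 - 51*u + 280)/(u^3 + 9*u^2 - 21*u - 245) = (u - 8)/(u + 7)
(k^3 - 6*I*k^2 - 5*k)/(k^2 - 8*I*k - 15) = k*(k - I)/(k - 3*I)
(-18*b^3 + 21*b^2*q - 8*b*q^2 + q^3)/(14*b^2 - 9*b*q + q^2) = (9*b^2 - 6*b*q + q^2)/(-7*b + q)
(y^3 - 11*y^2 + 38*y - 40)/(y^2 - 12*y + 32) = (y^2 - 7*y + 10)/(y - 8)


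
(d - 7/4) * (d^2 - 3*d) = d^3 - 19*d^2/4 + 21*d/4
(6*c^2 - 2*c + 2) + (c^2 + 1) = 7*c^2 - 2*c + 3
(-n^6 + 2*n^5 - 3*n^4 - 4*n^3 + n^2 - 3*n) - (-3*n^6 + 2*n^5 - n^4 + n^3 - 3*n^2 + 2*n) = 2*n^6 - 2*n^4 - 5*n^3 + 4*n^2 - 5*n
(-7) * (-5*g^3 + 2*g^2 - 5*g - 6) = 35*g^3 - 14*g^2 + 35*g + 42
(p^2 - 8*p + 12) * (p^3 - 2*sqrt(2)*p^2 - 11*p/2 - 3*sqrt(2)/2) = p^5 - 8*p^4 - 2*sqrt(2)*p^4 + 13*p^3/2 + 16*sqrt(2)*p^3 - 51*sqrt(2)*p^2/2 + 44*p^2 - 66*p + 12*sqrt(2)*p - 18*sqrt(2)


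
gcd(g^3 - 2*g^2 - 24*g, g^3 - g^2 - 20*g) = g^2 + 4*g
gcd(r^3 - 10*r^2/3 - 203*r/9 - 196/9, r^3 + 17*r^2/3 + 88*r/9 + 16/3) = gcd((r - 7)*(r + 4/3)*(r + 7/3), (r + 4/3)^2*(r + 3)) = r + 4/3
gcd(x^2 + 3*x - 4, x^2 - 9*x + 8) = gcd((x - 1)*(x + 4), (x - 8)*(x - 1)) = x - 1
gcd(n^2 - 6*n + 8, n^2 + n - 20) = n - 4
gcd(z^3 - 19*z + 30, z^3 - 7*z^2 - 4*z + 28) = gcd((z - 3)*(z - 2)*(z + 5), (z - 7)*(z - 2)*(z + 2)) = z - 2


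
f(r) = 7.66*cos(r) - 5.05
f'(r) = -7.66*sin(r)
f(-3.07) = -12.69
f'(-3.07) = 0.55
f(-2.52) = -11.28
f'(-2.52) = 4.46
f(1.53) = -4.74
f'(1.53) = -7.65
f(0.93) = -0.47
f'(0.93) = -6.14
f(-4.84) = -4.08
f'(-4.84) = -7.60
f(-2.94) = -12.55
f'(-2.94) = 1.53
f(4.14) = -9.20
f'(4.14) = 6.44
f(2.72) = -12.04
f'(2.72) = -3.13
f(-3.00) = -12.63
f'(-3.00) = 1.08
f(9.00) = -12.03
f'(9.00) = -3.16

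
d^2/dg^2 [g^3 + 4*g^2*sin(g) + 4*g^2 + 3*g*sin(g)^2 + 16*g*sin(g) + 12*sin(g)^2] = -4*g^2*sin(g) + 6*g*cos(2*g) + 16*sqrt(2)*g*cos(g + pi/4) + 6*g + 8*sin(g) + 6*sin(2*g) + 32*cos(g) + 24*cos(2*g) + 8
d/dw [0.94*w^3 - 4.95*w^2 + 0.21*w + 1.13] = 2.82*w^2 - 9.9*w + 0.21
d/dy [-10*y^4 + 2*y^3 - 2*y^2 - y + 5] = -40*y^3 + 6*y^2 - 4*y - 1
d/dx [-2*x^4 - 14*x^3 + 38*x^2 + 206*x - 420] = -8*x^3 - 42*x^2 + 76*x + 206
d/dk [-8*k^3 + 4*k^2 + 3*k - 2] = -24*k^2 + 8*k + 3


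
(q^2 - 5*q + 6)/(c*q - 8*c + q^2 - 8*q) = (q^2 - 5*q + 6)/(c*q - 8*c + q^2 - 8*q)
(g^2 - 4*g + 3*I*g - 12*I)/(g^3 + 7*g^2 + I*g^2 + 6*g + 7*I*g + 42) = (g - 4)/(g^2 + g*(7 - 2*I) - 14*I)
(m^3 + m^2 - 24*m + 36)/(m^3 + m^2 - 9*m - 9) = (m^2 + 4*m - 12)/(m^2 + 4*m + 3)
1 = 1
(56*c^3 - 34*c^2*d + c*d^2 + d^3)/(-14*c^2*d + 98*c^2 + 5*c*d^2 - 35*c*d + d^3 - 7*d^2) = (-4*c + d)/(d - 7)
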